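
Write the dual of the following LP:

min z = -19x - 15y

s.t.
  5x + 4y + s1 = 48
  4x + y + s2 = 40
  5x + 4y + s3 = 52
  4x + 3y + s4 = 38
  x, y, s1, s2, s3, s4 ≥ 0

Primal min cᵀx s.t. Ax ≤ b, x ≥ 0  →  Dual max −bᵀy s.t. Aᵀy ≥ −c, y ≥ 0.

Maximize: z = -48y1 - 40y2 - 52y3 - 38y4

Subject to:
  5y1 + 4y2 + 5y3 + 4y4 ≥ 19
  4y1 + y2 + 4y3 + 3y4 ≥ 15
  y1, y2, y3, y4 ≥ 0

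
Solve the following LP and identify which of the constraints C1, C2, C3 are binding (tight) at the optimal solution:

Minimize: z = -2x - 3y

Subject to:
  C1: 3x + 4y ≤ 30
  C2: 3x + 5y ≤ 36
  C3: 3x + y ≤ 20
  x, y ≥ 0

At x = 2, y = 6, compute slack b - a·x for each constraint:
  C1: 30 − 30 = 0  (binding)
  C2: 36 − 36 = 0  (binding)
  C3: 20 − 12 = 8  (slack)

Optimal: x = 2, y = 6
Binding: C1, C2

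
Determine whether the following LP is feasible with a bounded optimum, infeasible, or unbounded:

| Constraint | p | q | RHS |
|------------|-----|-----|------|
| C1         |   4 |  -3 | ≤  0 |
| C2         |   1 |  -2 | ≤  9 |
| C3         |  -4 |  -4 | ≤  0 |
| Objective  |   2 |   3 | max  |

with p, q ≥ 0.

Unbounded (objective can increase without bound)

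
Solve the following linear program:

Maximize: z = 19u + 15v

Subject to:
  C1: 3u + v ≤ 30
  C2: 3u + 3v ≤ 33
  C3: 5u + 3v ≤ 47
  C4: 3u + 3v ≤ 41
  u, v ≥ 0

Evaluate the objective at each vertex of the feasible region:
  z(0, 0) = 0
  z(9.4, 0) = 178.6
  z(7, 4) = 193  ←
  z(0, 11) = 165
The maximum is at u = 7, v = 4.

u = 7, v = 4, z = 193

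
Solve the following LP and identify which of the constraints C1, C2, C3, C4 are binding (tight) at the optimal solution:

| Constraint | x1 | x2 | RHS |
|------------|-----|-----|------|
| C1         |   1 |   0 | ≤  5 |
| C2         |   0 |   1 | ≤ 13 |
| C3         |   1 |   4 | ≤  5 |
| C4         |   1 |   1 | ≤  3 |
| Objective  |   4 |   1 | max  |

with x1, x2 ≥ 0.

At x1 = 3, x2 = 0, compute slack b - a·x for each constraint:
  C1: 5 − 3 = 2  (slack)
  C2: 13 − 0 = 13  (slack)
  C3: 5 − 3 = 2  (slack)
  C4: 3 − 3 = 0  (binding)

Optimal: x1 = 3, x2 = 0
Binding: C4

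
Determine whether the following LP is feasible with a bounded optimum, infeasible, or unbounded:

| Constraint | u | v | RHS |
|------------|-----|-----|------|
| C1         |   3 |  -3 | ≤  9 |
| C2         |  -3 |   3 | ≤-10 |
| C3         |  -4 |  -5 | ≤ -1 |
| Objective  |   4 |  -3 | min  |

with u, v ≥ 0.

Infeasible (no feasible solution exists)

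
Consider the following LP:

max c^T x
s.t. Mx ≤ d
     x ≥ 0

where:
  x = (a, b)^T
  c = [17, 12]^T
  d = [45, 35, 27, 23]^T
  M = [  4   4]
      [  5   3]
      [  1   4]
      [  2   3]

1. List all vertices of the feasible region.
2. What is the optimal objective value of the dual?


1. (0, 0), (7, 0), (4, 5), (2.2, 6.2), (0, 6.75)
2. 128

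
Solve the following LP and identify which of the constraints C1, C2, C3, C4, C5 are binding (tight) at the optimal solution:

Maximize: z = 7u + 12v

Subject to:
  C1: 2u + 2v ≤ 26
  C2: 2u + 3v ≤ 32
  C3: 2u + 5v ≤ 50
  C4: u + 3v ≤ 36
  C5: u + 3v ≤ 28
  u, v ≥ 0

At u = 4, v = 8, compute slack b - a·x for each constraint:
  C1: 26 − 24 = 2  (slack)
  C2: 32 − 32 = 0  (binding)
  C3: 50 − 48 = 2  (slack)
  C4: 36 − 28 = 8  (slack)
  C5: 28 − 28 = 0  (binding)

Optimal: u = 4, v = 8
Binding: C2, C5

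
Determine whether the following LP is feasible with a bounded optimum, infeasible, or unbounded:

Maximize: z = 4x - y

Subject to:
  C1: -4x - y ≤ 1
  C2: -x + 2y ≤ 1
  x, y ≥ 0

Unbounded (objective can increase without bound)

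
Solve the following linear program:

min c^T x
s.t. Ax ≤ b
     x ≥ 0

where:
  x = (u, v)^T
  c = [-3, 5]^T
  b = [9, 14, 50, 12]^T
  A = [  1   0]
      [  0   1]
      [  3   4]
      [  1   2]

Evaluate the objective at each vertex of the feasible region:
  z(0, 0) = 0
  z(9, 0) = -27  ←
  z(9, 1.5) = -19.5
  z(0, 6) = 30
The minimum is at u = 9, v = 0.

u = 9, v = 0, z = -27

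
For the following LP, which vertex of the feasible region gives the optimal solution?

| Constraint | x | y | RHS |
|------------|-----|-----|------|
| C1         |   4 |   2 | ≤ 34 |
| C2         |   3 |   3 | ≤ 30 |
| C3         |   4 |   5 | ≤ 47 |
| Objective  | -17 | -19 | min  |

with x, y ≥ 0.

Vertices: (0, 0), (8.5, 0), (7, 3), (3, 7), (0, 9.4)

Evaluate the objective at each vertex of the feasible region:
  z(0, 0) = 0
  z(8.5, 0) = -144.5
  z(7, 3) = -176
  z(3, 7) = -184  ←
  z(0, 9.4) = -178.6
The minimum is at x = 3, y = 7.

(3, 7)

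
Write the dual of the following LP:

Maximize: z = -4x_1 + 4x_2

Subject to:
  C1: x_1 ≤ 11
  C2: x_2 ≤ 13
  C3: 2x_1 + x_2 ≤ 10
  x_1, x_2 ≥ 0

Primal max cᵀx s.t. Ax ≤ b, x ≥ 0  →  Dual min bᵀy s.t. Aᵀy ≥ c, y ≥ 0.

Minimize: z = 11y1 + 13y2 + 10y3

Subject to:
  y1 + 2y3 ≥ -4
  y2 + y3 ≥ 4
  y1, y2, y3 ≥ 0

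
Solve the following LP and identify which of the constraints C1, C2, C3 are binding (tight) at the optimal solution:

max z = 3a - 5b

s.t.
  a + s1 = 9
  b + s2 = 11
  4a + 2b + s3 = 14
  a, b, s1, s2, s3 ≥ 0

At a = 3.5, b = 0, compute slack b - a·x for each constraint:
  C1: 9 − 3.5 = 5.5  (slack)
  C2: 11 − 0 = 11  (slack)
  C3: 14 − 14 = 0  (binding)

Optimal: a = 3.5, b = 0
Binding: C3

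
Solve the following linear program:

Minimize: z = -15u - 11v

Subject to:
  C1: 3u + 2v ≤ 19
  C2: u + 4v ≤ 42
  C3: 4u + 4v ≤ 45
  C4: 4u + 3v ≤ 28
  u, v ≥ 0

Evaluate the objective at each vertex of the feasible region:
  z(0, 0) = 0
  z(6.333, 0) = -95
  z(1, 8) = -103  ←
  z(0, 9.333) = -102.7
The minimum is at u = 1, v = 8.

u = 1, v = 8, z = -103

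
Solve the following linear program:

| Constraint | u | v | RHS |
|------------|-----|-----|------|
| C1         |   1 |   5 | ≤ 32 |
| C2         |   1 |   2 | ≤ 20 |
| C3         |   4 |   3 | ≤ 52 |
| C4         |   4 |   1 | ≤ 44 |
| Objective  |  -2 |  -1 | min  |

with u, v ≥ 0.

Evaluate the objective at each vertex of the feasible region:
  z(0, 0) = 0
  z(11, 0) = -22
  z(10, 4) = -24  ←
  z(9.647, 4.471) = -23.76
  z(0, 6.4) = -6.4
The minimum is at u = 10, v = 4.

u = 10, v = 4, z = -24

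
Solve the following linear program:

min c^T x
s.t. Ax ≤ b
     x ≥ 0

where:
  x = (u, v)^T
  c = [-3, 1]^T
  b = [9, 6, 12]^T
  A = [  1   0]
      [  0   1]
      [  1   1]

Evaluate the objective at each vertex of the feasible region:
  z(0, 0) = 0
  z(9, 0) = -27  ←
  z(9, 3) = -24
  z(6, 6) = -12
  z(0, 6) = 6
The minimum is at u = 9, v = 0.

u = 9, v = 0, z = -27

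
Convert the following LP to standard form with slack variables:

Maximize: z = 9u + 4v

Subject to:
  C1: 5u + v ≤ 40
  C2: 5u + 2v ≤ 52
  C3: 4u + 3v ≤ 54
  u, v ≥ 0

max z = 9u + 4v

s.t.
  5u + v + s1 = 40
  5u + 2v + s2 = 52
  4u + 3v + s3 = 54
  u, v, s1, s2, s3 ≥ 0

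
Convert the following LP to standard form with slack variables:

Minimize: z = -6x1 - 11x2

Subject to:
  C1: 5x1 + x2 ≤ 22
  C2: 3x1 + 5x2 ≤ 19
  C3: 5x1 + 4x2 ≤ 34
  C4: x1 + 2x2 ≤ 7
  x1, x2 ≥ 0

min z = -6x1 - 11x2

s.t.
  5x1 + x2 + s1 = 22
  3x1 + 5x2 + s2 = 19
  5x1 + 4x2 + s3 = 34
  x1 + 2x2 + s4 = 7
  x1, x2, s1, s2, s3, s4 ≥ 0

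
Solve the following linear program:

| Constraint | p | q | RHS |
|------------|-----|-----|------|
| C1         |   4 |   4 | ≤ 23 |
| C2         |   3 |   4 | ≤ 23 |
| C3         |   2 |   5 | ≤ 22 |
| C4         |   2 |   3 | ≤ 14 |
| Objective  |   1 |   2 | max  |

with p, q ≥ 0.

Evaluate the objective at each vertex of the feasible region:
  z(0, 0) = 0
  z(5.75, 0) = 5.75
  z(3.25, 2.5) = 8.25
  z(1, 4) = 9  ←
  z(0, 4.4) = 8.8
The maximum is at p = 1, q = 4.

p = 1, q = 4, z = 9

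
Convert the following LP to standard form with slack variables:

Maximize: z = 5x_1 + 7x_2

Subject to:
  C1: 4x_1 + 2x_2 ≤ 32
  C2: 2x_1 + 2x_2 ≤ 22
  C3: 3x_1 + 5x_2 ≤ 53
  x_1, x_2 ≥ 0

max z = 5x_1 + 7x_2

s.t.
  4x_1 + 2x_2 + s1 = 32
  2x_1 + 2x_2 + s2 = 22
  3x_1 + 5x_2 + s3 = 53
  x_1, x_2, s1, s2, s3 ≥ 0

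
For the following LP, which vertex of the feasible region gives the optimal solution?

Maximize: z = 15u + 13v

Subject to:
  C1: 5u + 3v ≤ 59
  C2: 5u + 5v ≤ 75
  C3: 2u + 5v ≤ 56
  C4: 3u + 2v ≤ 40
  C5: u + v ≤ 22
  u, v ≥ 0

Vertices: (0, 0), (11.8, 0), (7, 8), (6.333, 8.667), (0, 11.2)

Evaluate the objective at each vertex of the feasible region:
  z(0, 0) = 0
  z(11.8, 0) = 177
  z(7, 8) = 209  ←
  z(6.333, 8.667) = 207.7
  z(0, 11.2) = 145.6
The maximum is at u = 7, v = 8.

(7, 8)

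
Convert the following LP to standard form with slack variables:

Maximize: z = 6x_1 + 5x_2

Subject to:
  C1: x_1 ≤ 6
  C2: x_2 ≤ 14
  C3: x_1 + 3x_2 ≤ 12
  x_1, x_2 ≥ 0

max z = 6x_1 + 5x_2

s.t.
  x_1 + s1 = 6
  x_2 + s2 = 14
  x_1 + 3x_2 + s3 = 12
  x_1, x_2, s1, s2, s3 ≥ 0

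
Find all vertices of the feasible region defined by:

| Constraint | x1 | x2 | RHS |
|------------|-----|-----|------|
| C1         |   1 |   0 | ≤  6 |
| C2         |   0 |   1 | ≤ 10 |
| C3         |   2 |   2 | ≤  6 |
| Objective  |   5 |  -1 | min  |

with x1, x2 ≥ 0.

(0, 0), (3, 0), (0, 3)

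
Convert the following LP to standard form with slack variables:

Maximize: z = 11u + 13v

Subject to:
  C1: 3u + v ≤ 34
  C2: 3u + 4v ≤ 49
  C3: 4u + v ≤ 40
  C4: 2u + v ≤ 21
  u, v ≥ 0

max z = 11u + 13v

s.t.
  3u + v + s1 = 34
  3u + 4v + s2 = 49
  4u + v + s3 = 40
  2u + v + s4 = 21
  u, v, s1, s2, s3, s4 ≥ 0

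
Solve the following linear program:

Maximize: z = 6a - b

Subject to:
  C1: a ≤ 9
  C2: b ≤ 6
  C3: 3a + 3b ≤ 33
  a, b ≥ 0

Evaluate the objective at each vertex of the feasible region:
  z(0, 0) = 0
  z(9, 0) = 54  ←
  z(9, 2) = 52
  z(5, 6) = 24
  z(0, 6) = -6
The maximum is at a = 9, b = 0.

a = 9, b = 0, z = 54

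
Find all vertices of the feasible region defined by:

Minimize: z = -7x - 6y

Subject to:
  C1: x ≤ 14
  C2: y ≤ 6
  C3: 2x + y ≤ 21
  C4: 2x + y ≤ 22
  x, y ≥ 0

(0, 0), (10.5, 0), (7.5, 6), (0, 6)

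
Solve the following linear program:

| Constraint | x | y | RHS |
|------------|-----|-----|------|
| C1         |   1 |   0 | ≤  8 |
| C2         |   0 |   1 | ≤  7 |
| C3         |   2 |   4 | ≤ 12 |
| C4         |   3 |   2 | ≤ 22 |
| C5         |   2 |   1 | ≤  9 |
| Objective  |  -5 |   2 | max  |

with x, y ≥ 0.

Evaluate the objective at each vertex of the feasible region:
  z(0, 0) = 0
  z(4.5, 0) = -22.5
  z(4, 1) = -18
  z(0, 3) = 6  ←
The maximum is at x = 0, y = 3.

x = 0, y = 3, z = 6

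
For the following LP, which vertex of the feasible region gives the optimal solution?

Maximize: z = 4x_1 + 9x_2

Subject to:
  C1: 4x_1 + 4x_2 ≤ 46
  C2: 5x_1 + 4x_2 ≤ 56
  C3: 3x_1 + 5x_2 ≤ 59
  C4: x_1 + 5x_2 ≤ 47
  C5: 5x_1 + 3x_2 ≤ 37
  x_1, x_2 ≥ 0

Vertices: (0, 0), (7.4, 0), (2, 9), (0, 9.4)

Evaluate the objective at each vertex of the feasible region:
  z(0, 0) = 0
  z(7.4, 0) = 29.6
  z(2, 9) = 89  ←
  z(0, 9.4) = 84.6
The maximum is at x_1 = 2, x_2 = 9.

(2, 9)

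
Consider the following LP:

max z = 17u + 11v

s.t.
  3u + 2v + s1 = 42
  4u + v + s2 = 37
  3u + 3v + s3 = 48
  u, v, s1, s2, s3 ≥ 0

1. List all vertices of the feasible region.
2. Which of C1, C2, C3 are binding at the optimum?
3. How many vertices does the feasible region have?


1. (0, 0), (9.25, 0), (7, 9), (0, 16)
2. C2, C3
3. 4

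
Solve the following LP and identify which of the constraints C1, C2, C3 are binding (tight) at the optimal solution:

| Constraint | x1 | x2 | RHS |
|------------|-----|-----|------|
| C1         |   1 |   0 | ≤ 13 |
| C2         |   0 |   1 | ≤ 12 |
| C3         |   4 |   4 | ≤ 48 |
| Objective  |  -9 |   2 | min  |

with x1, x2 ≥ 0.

At x1 = 12, x2 = 0, compute slack b - a·x for each constraint:
  C1: 13 − 12 = 1  (slack)
  C2: 12 − 0 = 12  (slack)
  C3: 48 − 48 = 0  (binding)

Optimal: x1 = 12, x2 = 0
Binding: C3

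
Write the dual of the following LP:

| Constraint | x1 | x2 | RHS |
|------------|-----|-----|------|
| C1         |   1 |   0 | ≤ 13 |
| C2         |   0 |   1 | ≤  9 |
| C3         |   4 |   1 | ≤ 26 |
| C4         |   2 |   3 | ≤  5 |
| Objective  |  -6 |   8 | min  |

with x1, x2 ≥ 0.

Primal min cᵀx s.t. Ax ≤ b, x ≥ 0  →  Dual max −bᵀy s.t. Aᵀy ≥ −c, y ≥ 0.

Maximize: z = -13y1 - 9y2 - 26y3 - 5y4

Subject to:
  y1 + 4y3 + 2y4 ≥ 6
  y2 + y3 + 3y4 ≥ -8
  y1, y2, y3, y4 ≥ 0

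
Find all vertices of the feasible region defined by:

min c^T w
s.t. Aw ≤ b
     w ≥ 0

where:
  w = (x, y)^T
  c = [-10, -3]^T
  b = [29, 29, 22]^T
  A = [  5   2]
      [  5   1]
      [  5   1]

(0, 0), (4.4, 0), (3, 7), (0, 14.5)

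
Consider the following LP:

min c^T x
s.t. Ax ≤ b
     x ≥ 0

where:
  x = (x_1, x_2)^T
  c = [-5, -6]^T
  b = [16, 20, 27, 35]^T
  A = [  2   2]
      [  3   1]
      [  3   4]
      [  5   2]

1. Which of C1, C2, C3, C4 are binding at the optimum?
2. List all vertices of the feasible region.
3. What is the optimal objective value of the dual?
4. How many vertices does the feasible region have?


1. C1, C3
2. (0, 0), (6.667, 0), (6, 2), (5, 3), (0, 6.75)
3. -43
4. 5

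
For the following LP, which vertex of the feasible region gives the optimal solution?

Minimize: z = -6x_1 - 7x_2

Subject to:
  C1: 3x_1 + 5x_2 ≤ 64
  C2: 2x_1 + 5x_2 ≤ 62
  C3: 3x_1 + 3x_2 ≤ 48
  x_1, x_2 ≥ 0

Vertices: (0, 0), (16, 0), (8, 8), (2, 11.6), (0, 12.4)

Evaluate the objective at each vertex of the feasible region:
  z(0, 0) = 0
  z(16, 0) = -96
  z(8, 8) = -104  ←
  z(2, 11.6) = -93.2
  z(0, 12.4) = -86.8
The minimum is at x_1 = 8, x_2 = 8.

(8, 8)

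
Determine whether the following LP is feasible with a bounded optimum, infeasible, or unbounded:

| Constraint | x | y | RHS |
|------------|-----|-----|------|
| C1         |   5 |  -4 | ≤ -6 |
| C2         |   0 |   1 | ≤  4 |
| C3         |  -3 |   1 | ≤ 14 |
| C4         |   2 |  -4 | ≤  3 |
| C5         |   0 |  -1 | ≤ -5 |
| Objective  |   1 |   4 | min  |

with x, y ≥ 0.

Infeasible (no feasible solution exists)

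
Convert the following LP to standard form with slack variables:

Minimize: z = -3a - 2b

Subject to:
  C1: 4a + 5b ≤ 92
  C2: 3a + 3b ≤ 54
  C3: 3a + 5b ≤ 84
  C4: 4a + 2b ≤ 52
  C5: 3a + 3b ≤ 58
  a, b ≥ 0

min z = -3a - 2b

s.t.
  4a + 5b + s1 = 92
  3a + 3b + s2 = 54
  3a + 5b + s3 = 84
  4a + 2b + s4 = 52
  3a + 3b + s5 = 58
  a, b, s1, s2, s3, s4, s5 ≥ 0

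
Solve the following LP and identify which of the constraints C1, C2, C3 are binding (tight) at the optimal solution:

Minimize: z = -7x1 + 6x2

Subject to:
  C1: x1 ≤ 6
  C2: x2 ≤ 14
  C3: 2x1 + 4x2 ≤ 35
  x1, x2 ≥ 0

At x1 = 6, x2 = 0, compute slack b - a·x for each constraint:
  C1: 6 − 6 = 0  (binding)
  C2: 14 − 0 = 14  (slack)
  C3: 35 − 12 = 23  (slack)

Optimal: x1 = 6, x2 = 0
Binding: C1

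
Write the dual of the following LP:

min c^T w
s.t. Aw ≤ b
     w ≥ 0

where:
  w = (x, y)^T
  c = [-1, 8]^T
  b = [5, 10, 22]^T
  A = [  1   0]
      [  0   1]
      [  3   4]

Primal min cᵀx s.t. Ax ≤ b, x ≥ 0  →  Dual max −bᵀy s.t. Aᵀy ≥ −c, y ≥ 0.

Maximize: z = -5y1 - 10y2 - 22y3

Subject to:
  y1 + 3y3 ≥ 1
  y2 + 4y3 ≥ -8
  y1, y2, y3 ≥ 0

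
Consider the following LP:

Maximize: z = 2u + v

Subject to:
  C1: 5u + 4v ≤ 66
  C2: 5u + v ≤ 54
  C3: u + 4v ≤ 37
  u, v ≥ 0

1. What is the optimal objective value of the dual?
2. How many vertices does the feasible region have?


1. 24
2. 5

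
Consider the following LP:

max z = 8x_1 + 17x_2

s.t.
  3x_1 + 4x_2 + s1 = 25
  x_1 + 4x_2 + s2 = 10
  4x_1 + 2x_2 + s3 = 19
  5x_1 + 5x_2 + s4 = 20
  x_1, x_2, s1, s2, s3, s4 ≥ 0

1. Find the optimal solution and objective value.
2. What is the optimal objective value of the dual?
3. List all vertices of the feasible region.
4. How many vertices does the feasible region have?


1. x_1 = 2, x_2 = 2, z = 50
2. 50
3. (0, 0), (4, 0), (2, 2), (0, 2.5)
4. 4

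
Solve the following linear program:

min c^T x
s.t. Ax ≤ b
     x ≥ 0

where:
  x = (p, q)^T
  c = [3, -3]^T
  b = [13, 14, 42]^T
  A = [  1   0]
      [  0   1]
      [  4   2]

Evaluate the objective at each vertex of the feasible region:
  z(0, 0) = 0
  z(10.5, 0) = 31.5
  z(3.5, 14) = -31.5
  z(0, 14) = -42  ←
The minimum is at p = 0, q = 14.

p = 0, q = 14, z = -42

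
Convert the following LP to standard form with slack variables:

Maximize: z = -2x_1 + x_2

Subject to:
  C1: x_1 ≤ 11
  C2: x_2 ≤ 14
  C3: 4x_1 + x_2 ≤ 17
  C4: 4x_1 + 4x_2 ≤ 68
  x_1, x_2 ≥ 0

max z = -2x_1 + x_2

s.t.
  x_1 + s1 = 11
  x_2 + s2 = 14
  4x_1 + x_2 + s3 = 17
  4x_1 + 4x_2 + s4 = 68
  x_1, x_2, s1, s2, s3, s4 ≥ 0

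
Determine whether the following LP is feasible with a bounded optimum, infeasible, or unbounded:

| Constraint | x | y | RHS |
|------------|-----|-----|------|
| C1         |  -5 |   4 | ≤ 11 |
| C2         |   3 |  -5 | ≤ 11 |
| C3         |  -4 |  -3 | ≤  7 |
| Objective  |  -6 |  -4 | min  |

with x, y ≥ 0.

Unbounded (objective can decrease without bound)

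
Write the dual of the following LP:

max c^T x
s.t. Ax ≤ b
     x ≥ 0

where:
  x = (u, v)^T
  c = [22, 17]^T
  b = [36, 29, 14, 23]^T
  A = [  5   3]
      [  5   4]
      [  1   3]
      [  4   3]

Primal max cᵀx s.t. Ax ≤ b, x ≥ 0  →  Dual min bᵀy s.t. Aᵀy ≥ c, y ≥ 0.

Minimize: z = 36y1 + 29y2 + 14y3 + 23y4

Subject to:
  5y1 + 5y2 + y3 + 4y4 ≥ 22
  3y1 + 4y2 + 3y3 + 3y4 ≥ 17
  y1, y2, y3, y4 ≥ 0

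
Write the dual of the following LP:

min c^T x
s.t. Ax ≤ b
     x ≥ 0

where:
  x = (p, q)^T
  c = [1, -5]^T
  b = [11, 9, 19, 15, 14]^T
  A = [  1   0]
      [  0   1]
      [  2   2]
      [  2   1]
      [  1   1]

Primal min cᵀx s.t. Ax ≤ b, x ≥ 0  →  Dual max −bᵀy s.t. Aᵀy ≥ −c, y ≥ 0.

Maximize: z = -11y1 - 9y2 - 19y3 - 15y4 - 14y5

Subject to:
  y1 + 2y3 + 2y4 + y5 ≥ -1
  y2 + 2y3 + y4 + y5 ≥ 5
  y1, y2, y3, y4, y5 ≥ 0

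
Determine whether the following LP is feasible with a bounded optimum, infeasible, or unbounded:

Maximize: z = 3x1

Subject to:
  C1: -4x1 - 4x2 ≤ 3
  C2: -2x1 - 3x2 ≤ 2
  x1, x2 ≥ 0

Unbounded (objective can increase without bound)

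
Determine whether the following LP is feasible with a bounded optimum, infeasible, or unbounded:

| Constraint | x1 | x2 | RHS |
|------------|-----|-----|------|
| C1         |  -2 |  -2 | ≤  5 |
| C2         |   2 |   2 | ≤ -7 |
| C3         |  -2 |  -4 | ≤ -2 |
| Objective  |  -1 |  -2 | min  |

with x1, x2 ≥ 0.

Infeasible (no feasible solution exists)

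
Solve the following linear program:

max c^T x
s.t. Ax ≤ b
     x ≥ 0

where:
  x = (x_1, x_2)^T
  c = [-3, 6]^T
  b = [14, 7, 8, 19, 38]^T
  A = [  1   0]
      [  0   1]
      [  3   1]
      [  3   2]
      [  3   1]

Evaluate the objective at each vertex of the feasible region:
  z(0, 0) = 0
  z(2.667, 0) = -8
  z(0.3333, 7) = 41
  z(0, 7) = 42  ←
The maximum is at x_1 = 0, x_2 = 7.

x_1 = 0, x_2 = 7, z = 42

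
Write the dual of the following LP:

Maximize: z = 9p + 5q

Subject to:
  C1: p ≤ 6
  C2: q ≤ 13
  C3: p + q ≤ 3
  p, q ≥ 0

Primal max cᵀx s.t. Ax ≤ b, x ≥ 0  →  Dual min bᵀy s.t. Aᵀy ≥ c, y ≥ 0.

Minimize: z = 6y1 + 13y2 + 3y3

Subject to:
  y1 + y3 ≥ 9
  y2 + y3 ≥ 5
  y1, y2, y3 ≥ 0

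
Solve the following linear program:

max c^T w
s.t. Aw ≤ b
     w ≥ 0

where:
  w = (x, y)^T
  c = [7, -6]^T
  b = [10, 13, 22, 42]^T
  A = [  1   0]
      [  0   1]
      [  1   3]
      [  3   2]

Evaluate the objective at each vertex of the feasible region:
  z(0, 0) = 0
  z(10, 0) = 70  ←
  z(10, 4) = 46
  z(0, 7.333) = -44
The maximum is at x = 10, y = 0.

x = 10, y = 0, z = 70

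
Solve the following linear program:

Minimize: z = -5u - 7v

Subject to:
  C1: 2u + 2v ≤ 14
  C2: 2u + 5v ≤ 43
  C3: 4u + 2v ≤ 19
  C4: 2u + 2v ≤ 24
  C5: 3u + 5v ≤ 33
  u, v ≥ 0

Evaluate the objective at each vertex of the feasible region:
  z(0, 0) = 0
  z(4.75, 0) = -23.75
  z(2.5, 4.5) = -44
  z(1, 6) = -47  ←
  z(0, 6.6) = -46.2
The minimum is at u = 1, v = 6.

u = 1, v = 6, z = -47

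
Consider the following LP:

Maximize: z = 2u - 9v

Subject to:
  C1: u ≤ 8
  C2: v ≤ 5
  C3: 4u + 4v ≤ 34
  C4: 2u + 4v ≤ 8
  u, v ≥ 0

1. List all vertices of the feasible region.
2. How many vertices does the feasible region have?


1. (0, 0), (4, 0), (0, 2)
2. 3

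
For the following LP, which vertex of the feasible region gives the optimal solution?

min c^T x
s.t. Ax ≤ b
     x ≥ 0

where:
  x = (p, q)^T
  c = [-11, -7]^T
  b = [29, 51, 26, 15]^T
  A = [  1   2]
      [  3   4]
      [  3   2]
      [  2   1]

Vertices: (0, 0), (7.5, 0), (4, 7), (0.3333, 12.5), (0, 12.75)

Evaluate the objective at each vertex of the feasible region:
  z(0, 0) = 0
  z(7.5, 0) = -82.5
  z(4, 7) = -93  ←
  z(0.3333, 12.5) = -91.17
  z(0, 12.75) = -89.25
The minimum is at p = 4, q = 7.

(4, 7)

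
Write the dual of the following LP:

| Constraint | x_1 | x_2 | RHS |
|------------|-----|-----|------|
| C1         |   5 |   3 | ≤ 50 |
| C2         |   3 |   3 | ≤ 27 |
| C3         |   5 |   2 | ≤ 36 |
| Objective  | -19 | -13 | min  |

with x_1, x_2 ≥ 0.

Primal min cᵀx s.t. Ax ≤ b, x ≥ 0  →  Dual max −bᵀy s.t. Aᵀy ≥ −c, y ≥ 0.

Maximize: z = -50y1 - 27y2 - 36y3

Subject to:
  5y1 + 3y2 + 5y3 ≥ 19
  3y1 + 3y2 + 2y3 ≥ 13
  y1, y2, y3 ≥ 0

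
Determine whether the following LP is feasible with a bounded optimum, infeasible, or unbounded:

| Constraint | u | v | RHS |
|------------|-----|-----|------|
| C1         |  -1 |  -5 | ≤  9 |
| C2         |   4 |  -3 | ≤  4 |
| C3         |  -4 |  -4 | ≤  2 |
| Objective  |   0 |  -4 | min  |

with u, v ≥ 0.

Unbounded (objective can decrease without bound)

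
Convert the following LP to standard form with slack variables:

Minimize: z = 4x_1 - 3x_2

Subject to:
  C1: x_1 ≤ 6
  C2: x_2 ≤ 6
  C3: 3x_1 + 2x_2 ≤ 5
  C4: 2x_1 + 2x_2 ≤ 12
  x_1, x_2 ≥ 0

min z = 4x_1 - 3x_2

s.t.
  x_1 + s1 = 6
  x_2 + s2 = 6
  3x_1 + 2x_2 + s3 = 5
  2x_1 + 2x_2 + s4 = 12
  x_1, x_2, s1, s2, s3, s4 ≥ 0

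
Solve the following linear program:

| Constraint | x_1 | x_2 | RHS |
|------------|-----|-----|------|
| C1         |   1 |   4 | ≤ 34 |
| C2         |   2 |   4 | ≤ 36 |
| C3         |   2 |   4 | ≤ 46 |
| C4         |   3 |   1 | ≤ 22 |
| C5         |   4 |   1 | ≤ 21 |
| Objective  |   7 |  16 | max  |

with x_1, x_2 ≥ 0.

Evaluate the objective at each vertex of the feasible region:
  z(0, 0) = 0
  z(5.25, 0) = 36.75
  z(3.429, 7.286) = 140.6
  z(2, 8) = 142  ←
  z(0, 8.5) = 136
The maximum is at x_1 = 2, x_2 = 8.

x_1 = 2, x_2 = 8, z = 142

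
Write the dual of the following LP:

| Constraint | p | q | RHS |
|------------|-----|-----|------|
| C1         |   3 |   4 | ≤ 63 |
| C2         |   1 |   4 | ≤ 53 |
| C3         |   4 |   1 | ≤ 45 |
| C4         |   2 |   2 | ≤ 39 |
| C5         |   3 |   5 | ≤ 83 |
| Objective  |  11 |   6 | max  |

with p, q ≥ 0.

Primal max cᵀx s.t. Ax ≤ b, x ≥ 0  →  Dual min bᵀy s.t. Aᵀy ≥ c, y ≥ 0.

Minimize: z = 63y1 + 53y2 + 45y3 + 39y4 + 83y5

Subject to:
  3y1 + y2 + 4y3 + 2y4 + 3y5 ≥ 11
  4y1 + 4y2 + y3 + 2y4 + 5y5 ≥ 6
  y1, y2, y3, y4, y5 ≥ 0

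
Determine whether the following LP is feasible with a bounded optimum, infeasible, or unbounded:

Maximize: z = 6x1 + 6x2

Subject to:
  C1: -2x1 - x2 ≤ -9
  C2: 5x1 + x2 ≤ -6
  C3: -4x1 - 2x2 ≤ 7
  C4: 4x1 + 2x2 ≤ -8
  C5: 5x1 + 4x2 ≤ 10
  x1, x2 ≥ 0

Infeasible (no feasible solution exists)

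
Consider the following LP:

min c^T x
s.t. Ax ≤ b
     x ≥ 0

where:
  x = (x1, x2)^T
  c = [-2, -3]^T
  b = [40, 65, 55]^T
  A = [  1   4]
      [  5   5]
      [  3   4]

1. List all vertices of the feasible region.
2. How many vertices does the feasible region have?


1. (0, 0), (13, 0), (4, 9), (0, 10)
2. 4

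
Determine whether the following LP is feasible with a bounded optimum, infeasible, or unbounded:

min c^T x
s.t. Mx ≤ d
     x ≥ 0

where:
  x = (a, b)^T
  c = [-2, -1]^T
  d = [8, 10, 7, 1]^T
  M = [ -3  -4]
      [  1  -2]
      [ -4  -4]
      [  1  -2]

Unbounded (objective can decrease without bound)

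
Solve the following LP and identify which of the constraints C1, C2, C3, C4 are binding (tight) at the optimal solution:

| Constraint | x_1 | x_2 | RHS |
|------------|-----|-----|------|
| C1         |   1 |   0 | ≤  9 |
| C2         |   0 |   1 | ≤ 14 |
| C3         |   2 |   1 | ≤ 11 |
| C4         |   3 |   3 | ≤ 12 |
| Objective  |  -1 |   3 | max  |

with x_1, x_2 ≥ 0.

At x_1 = 0, x_2 = 4, compute slack b - a·x for each constraint:
  C1: 9 − 0 = 9  (slack)
  C2: 14 − 4 = 10  (slack)
  C3: 11 − 4 = 7  (slack)
  C4: 12 − 12 = 0  (binding)

Optimal: x_1 = 0, x_2 = 4
Binding: C4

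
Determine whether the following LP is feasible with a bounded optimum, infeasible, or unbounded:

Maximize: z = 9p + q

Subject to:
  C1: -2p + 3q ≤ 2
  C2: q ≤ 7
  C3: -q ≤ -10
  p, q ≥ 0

Infeasible (no feasible solution exists)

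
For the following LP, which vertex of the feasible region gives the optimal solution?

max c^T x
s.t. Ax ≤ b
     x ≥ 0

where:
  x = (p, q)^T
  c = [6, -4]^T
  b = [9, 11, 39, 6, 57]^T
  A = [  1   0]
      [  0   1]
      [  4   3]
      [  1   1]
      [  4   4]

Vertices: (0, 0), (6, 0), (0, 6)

Evaluate the objective at each vertex of the feasible region:
  z(0, 0) = 0
  z(6, 0) = 36  ←
  z(0, 6) = -24
The maximum is at p = 6, q = 0.

(6, 0)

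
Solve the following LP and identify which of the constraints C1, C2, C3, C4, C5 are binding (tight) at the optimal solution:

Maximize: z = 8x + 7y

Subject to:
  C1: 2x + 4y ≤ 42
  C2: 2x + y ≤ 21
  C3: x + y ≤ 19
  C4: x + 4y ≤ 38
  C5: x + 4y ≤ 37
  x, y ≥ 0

At x = 7, y = 7, compute slack b - a·x for each constraint:
  C1: 42 − 42 = 0  (binding)
  C2: 21 − 21 = 0  (binding)
  C3: 19 − 14 = 5  (slack)
  C4: 38 − 35 = 3  (slack)
  C5: 37 − 35 = 2  (slack)

Optimal: x = 7, y = 7
Binding: C1, C2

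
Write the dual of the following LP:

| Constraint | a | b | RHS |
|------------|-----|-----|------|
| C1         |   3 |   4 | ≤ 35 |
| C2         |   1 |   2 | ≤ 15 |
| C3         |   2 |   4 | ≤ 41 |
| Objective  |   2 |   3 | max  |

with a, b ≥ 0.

Primal max cᵀx s.t. Ax ≤ b, x ≥ 0  →  Dual min bᵀy s.t. Aᵀy ≥ c, y ≥ 0.

Minimize: z = 35y1 + 15y2 + 41y3

Subject to:
  3y1 + y2 + 2y3 ≥ 2
  4y1 + 2y2 + 4y3 ≥ 3
  y1, y2, y3 ≥ 0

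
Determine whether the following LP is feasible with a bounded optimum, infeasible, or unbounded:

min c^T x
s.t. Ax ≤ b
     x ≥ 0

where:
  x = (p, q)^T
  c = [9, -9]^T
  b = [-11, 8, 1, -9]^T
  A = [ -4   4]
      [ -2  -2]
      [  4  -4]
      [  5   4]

Infeasible (no feasible solution exists)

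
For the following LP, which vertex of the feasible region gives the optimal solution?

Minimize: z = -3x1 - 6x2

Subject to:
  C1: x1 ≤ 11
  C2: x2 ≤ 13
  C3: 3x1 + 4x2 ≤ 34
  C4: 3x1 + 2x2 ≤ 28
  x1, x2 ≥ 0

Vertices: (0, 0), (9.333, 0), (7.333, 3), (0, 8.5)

Evaluate the objective at each vertex of the feasible region:
  z(0, 0) = 0
  z(9.333, 0) = -28
  z(7.333, 3) = -40
  z(0, 8.5) = -51  ←
The minimum is at x1 = 0, x2 = 8.5.

(0, 8.5)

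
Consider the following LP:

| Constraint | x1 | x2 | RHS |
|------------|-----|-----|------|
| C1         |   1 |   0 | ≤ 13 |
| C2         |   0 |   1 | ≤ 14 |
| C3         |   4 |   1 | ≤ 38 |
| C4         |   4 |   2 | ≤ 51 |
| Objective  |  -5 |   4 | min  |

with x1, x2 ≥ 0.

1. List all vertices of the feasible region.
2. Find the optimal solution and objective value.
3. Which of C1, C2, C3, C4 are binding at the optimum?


1. (0, 0), (9.5, 0), (6.25, 13), (5.75, 14), (0, 14)
2. x1 = 9.5, x2 = 0, z = -47.5
3. C3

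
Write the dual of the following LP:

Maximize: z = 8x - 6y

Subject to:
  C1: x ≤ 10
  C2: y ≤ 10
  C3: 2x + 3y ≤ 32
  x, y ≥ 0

Primal max cᵀx s.t. Ax ≤ b, x ≥ 0  →  Dual min bᵀy s.t. Aᵀy ≥ c, y ≥ 0.

Minimize: z = 10y1 + 10y2 + 32y3

Subject to:
  y1 + 2y3 ≥ 8
  y2 + 3y3 ≥ -6
  y1, y2, y3 ≥ 0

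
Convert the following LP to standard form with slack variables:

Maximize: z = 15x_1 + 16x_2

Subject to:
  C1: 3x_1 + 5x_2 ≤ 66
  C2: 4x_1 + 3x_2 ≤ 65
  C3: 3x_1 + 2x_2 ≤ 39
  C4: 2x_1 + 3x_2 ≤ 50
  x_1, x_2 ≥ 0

max z = 15x_1 + 16x_2

s.t.
  3x_1 + 5x_2 + s1 = 66
  4x_1 + 3x_2 + s2 = 65
  3x_1 + 2x_2 + s3 = 39
  2x_1 + 3x_2 + s4 = 50
  x_1, x_2, s1, s2, s3, s4 ≥ 0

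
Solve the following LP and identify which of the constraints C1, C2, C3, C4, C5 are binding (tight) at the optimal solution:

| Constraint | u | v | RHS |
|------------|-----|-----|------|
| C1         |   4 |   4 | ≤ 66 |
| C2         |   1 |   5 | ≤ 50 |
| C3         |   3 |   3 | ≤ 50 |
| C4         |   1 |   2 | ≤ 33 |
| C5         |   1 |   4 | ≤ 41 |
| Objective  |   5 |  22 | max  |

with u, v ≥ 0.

At u = 5, v = 9, compute slack b - a·x for each constraint:
  C1: 66 − 56 = 10  (slack)
  C2: 50 − 50 = 0  (binding)
  C3: 50 − 42 = 8  (slack)
  C4: 33 − 23 = 10  (slack)
  C5: 41 − 41 = 0  (binding)

Optimal: u = 5, v = 9
Binding: C2, C5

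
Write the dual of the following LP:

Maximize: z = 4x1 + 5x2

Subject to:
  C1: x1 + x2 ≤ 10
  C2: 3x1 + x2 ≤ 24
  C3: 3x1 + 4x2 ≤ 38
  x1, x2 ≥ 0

Primal max cᵀx s.t. Ax ≤ b, x ≥ 0  →  Dual min bᵀy s.t. Aᵀy ≥ c, y ≥ 0.

Minimize: z = 10y1 + 24y2 + 38y3

Subject to:
  y1 + 3y2 + 3y3 ≥ 4
  y1 + y2 + 4y3 ≥ 5
  y1, y2, y3 ≥ 0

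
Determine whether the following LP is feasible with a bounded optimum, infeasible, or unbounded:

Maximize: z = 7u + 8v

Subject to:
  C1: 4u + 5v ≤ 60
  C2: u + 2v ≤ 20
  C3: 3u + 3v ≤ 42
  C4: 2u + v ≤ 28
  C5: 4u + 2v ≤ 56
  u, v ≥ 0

Feasible with a bounded optimal solution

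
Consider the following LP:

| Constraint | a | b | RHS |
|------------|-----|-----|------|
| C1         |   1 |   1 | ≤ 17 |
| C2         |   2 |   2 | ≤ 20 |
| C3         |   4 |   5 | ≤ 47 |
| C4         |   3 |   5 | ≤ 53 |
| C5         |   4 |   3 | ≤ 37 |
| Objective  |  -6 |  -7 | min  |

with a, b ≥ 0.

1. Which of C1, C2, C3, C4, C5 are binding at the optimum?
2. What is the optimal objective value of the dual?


1. C2, C3
2. -67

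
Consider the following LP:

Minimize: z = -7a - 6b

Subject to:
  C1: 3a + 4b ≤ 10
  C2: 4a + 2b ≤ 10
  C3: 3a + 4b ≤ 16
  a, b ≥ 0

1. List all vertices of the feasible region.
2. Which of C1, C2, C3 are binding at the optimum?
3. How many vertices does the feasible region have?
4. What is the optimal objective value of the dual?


1. (0, 0), (2.5, 0), (2, 1), (0, 2.5)
2. C1, C2
3. 4
4. -20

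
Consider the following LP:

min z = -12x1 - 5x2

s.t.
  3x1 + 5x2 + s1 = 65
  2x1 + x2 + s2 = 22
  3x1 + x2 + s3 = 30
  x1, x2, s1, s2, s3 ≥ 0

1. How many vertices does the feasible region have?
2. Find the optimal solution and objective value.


1. 5
2. x1 = 8, x2 = 6, z = -126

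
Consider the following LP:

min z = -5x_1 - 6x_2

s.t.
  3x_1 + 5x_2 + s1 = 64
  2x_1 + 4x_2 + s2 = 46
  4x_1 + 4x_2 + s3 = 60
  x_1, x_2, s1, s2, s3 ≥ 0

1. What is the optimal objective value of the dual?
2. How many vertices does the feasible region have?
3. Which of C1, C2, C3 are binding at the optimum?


1. -83
2. 4
3. C2, C3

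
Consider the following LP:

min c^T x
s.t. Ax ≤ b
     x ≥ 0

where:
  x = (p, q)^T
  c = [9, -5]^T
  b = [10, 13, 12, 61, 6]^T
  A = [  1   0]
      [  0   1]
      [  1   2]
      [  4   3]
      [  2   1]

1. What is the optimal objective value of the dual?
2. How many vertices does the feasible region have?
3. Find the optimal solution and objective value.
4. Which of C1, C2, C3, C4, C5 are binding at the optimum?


1. -30
2. 3
3. p = 0, q = 6, z = -30
4. C3, C5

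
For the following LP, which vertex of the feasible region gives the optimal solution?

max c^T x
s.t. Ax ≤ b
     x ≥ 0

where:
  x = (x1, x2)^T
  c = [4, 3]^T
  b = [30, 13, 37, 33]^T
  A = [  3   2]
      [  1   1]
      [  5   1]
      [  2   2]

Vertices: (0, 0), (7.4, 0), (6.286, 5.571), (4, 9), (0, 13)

Evaluate the objective at each vertex of the feasible region:
  z(0, 0) = 0
  z(7.4, 0) = 29.6
  z(6.286, 5.571) = 41.86
  z(4, 9) = 43  ←
  z(0, 13) = 39
The maximum is at x1 = 4, x2 = 9.

(4, 9)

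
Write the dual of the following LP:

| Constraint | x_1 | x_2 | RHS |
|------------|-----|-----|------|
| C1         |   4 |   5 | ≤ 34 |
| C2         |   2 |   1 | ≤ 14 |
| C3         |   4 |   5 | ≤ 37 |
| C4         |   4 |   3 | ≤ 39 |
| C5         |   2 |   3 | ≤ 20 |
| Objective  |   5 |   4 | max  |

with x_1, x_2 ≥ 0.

Primal max cᵀx s.t. Ax ≤ b, x ≥ 0  →  Dual min bᵀy s.t. Aᵀy ≥ c, y ≥ 0.

Minimize: z = 34y1 + 14y2 + 37y3 + 39y4 + 20y5

Subject to:
  4y1 + 2y2 + 4y3 + 4y4 + 2y5 ≥ 5
  5y1 + y2 + 5y3 + 3y4 + 3y5 ≥ 4
  y1, y2, y3, y4, y5 ≥ 0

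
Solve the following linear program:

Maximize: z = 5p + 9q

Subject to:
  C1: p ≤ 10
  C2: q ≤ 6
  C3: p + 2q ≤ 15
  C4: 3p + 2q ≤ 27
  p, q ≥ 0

Evaluate the objective at each vertex of the feasible region:
  z(0, 0) = 0
  z(9, 0) = 45
  z(6, 4.5) = 70.5  ←
  z(3, 6) = 69
  z(0, 6) = 54
The maximum is at p = 6, q = 4.5.

p = 6, q = 4.5, z = 70.5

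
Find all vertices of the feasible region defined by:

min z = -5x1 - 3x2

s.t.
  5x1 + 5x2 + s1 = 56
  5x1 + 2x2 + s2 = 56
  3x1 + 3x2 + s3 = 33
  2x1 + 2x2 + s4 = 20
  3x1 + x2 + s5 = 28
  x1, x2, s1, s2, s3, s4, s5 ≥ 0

(0, 0), (9.333, 0), (9, 1), (0, 10)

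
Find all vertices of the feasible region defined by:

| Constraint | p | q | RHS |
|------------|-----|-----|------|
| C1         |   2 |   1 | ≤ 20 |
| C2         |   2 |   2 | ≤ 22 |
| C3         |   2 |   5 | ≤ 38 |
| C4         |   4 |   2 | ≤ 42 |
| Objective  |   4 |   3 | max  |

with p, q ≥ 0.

(0, 0), (10, 0), (9, 2), (5.667, 5.333), (0, 7.6)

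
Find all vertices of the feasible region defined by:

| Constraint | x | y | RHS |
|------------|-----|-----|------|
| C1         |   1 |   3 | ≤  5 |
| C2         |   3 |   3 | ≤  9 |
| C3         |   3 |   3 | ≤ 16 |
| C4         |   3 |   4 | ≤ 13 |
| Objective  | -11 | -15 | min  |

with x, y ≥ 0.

(0, 0), (3, 0), (2, 1), (0, 1.667)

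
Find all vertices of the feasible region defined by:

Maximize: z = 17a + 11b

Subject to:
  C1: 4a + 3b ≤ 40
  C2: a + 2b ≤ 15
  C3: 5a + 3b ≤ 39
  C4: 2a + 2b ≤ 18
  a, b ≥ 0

(0, 0), (7.8, 0), (6, 3), (3, 6), (0, 7.5)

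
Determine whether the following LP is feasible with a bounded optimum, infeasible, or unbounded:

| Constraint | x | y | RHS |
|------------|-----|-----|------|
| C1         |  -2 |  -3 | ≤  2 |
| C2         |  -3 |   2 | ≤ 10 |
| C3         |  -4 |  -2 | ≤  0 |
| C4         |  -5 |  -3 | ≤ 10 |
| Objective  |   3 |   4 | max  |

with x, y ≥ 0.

Unbounded (objective can increase without bound)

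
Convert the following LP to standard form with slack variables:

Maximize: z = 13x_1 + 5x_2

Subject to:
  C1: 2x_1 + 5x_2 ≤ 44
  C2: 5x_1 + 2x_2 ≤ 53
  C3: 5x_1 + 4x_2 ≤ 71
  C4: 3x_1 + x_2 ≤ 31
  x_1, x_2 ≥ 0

max z = 13x_1 + 5x_2

s.t.
  2x_1 + 5x_2 + s1 = 44
  5x_1 + 2x_2 + s2 = 53
  5x_1 + 4x_2 + s3 = 71
  3x_1 + x_2 + s4 = 31
  x_1, x_2, s1, s2, s3, s4 ≥ 0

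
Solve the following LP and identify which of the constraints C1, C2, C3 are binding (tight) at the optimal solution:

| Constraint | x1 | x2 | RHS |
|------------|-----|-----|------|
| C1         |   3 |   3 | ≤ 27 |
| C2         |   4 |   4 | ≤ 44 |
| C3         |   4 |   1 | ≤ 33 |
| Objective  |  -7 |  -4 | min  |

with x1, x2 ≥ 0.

At x1 = 8, x2 = 1, compute slack b - a·x for each constraint:
  C1: 27 − 27 = 0  (binding)
  C2: 44 − 36 = 8  (slack)
  C3: 33 − 33 = 0  (binding)

Optimal: x1 = 8, x2 = 1
Binding: C1, C3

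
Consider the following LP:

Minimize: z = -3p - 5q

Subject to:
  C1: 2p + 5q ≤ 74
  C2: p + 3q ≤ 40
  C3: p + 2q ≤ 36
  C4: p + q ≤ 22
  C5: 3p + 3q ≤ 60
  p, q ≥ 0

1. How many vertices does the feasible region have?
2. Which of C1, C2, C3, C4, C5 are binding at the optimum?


1. 4
2. C2, C5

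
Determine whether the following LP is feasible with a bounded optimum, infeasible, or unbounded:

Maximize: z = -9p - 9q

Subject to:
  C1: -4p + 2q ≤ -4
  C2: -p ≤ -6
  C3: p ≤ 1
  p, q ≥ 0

Infeasible (no feasible solution exists)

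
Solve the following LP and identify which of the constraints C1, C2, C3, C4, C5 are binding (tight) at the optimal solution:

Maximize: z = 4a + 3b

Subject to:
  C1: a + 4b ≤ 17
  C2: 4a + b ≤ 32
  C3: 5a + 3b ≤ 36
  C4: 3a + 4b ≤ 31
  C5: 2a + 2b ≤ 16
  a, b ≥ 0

At a = 6, b = 2, compute slack b - a·x for each constraint:
  C1: 17 − 14 = 3  (slack)
  C2: 32 − 26 = 6  (slack)
  C3: 36 − 36 = 0  (binding)
  C4: 31 − 26 = 5  (slack)
  C5: 16 − 16 = 0  (binding)

Optimal: a = 6, b = 2
Binding: C3, C5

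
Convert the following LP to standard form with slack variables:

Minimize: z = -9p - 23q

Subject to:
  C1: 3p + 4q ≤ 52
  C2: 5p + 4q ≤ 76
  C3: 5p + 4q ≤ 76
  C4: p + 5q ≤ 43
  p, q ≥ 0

min z = -9p - 23q

s.t.
  3p + 4q + s1 = 52
  5p + 4q + s2 = 76
  5p + 4q + s3 = 76
  p + 5q + s4 = 43
  p, q, s1, s2, s3, s4 ≥ 0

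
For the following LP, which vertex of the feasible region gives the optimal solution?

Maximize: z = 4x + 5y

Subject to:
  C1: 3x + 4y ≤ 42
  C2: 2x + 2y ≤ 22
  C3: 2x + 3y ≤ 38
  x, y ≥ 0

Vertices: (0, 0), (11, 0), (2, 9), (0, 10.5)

Evaluate the objective at each vertex of the feasible region:
  z(0, 0) = 0
  z(11, 0) = 44
  z(2, 9) = 53  ←
  z(0, 10.5) = 52.5
The maximum is at x = 2, y = 9.

(2, 9)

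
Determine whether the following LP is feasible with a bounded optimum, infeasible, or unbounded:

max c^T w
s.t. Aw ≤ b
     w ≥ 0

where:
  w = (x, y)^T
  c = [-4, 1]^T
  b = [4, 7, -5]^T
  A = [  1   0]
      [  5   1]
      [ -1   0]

Infeasible (no feasible solution exists)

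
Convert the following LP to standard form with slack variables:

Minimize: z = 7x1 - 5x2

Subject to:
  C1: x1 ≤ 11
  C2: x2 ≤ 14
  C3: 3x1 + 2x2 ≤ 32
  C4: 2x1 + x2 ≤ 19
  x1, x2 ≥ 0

min z = 7x1 - 5x2

s.t.
  x1 + s1 = 11
  x2 + s2 = 14
  3x1 + 2x2 + s3 = 32
  2x1 + x2 + s4 = 19
  x1, x2, s1, s2, s3, s4 ≥ 0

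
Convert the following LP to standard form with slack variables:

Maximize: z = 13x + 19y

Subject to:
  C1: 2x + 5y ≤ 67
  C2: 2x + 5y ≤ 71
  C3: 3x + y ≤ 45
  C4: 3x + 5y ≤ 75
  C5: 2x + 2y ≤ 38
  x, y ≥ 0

max z = 13x + 19y

s.t.
  2x + 5y + s1 = 67
  2x + 5y + s2 = 71
  3x + y + s3 = 45
  3x + 5y + s4 = 75
  2x + 2y + s5 = 38
  x, y, s1, s2, s3, s4, s5 ≥ 0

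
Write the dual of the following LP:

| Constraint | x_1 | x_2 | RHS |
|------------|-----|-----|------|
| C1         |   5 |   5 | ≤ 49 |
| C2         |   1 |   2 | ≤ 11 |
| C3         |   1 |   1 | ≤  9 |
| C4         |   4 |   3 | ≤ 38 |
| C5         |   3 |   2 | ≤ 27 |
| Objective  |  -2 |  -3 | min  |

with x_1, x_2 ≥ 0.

Primal min cᵀx s.t. Ax ≤ b, x ≥ 0  →  Dual max −bᵀy s.t. Aᵀy ≥ −c, y ≥ 0.

Maximize: z = -49y1 - 11y2 - 9y3 - 38y4 - 27y5

Subject to:
  5y1 + y2 + y3 + 4y4 + 3y5 ≥ 2
  5y1 + 2y2 + y3 + 3y4 + 2y5 ≥ 3
  y1, y2, y3, y4, y5 ≥ 0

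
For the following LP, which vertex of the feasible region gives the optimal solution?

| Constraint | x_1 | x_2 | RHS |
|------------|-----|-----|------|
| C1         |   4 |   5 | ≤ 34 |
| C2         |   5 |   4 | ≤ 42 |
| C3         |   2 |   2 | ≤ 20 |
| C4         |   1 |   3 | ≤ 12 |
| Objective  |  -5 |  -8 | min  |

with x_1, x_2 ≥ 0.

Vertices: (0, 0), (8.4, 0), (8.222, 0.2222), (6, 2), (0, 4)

Evaluate the objective at each vertex of the feasible region:
  z(0, 0) = 0
  z(8.4, 0) = -42
  z(8.222, 0.2222) = -42.89
  z(6, 2) = -46  ←
  z(0, 4) = -32
The minimum is at x_1 = 6, x_2 = 2.

(6, 2)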